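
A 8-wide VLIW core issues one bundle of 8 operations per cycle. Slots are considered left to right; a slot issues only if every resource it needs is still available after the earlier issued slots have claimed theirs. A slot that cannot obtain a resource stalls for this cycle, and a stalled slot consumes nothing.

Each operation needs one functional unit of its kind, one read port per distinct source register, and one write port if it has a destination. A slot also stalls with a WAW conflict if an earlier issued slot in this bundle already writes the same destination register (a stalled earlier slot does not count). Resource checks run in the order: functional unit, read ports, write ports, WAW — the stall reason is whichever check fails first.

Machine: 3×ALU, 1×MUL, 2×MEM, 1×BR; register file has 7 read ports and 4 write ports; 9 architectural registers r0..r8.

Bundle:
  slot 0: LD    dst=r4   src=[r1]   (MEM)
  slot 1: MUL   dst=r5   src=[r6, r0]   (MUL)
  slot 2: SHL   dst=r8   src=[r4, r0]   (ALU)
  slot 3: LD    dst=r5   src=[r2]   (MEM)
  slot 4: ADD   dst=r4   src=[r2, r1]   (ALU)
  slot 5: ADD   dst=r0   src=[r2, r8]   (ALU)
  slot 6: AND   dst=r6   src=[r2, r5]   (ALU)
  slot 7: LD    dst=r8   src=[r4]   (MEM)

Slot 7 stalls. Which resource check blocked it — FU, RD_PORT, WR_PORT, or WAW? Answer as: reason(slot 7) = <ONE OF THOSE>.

  0. MEM→r4 ⇒ go  {3A/1Mu/1Ld/1B | 6r 3w}
  1. MUL→r5 ⇒ go  {3A/0Mu/1Ld/1B | 4r 2w}
  2. ALU→r8 ⇒ go  {2A/0Mu/1Ld/1B | 2r 1w}
  3. MEM→r5 ⇒ no(WAW)  {2A/0Mu/1Ld/1B | 2r 1w}
  4. ALU→r4 ⇒ no(WAW)  {2A/0Mu/1Ld/1B | 2r 1w}
  5. ALU→r0 ⇒ go  {1A/0Mu/1Ld/1B | 0r 0w}
  6. ALU→r6 ⇒ no(RD_PORT)  {1A/0Mu/1Ld/1B | 0r 0w}
  7. MEM→r8 ⇒ no(RD_PORT)  {1A/0Mu/1Ld/1B | 0r 0w}

reason(slot 7) = RD_PORT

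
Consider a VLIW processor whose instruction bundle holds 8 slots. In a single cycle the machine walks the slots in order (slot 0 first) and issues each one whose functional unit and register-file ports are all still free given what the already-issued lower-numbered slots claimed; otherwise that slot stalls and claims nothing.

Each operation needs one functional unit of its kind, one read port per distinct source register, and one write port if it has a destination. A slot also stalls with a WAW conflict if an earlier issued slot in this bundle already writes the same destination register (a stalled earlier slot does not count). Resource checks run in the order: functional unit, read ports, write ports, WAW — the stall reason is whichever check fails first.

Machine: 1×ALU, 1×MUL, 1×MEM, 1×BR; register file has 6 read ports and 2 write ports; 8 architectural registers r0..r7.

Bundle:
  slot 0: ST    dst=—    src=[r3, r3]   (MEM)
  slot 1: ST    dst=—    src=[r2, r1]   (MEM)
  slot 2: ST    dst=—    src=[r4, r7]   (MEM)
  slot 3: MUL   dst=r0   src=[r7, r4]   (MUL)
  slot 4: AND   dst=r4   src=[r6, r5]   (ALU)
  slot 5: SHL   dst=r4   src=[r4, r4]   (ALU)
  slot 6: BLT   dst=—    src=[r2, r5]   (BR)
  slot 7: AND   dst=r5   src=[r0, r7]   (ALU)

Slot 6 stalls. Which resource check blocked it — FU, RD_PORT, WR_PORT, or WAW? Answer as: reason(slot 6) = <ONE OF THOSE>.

(0) want 1×MEM +1rd +0wr — yes → AL1|MU1|ME0|BR1|rd5|wr2
(1) want 1×MEM +2rd +0wr — FU → AL1|MU1|ME0|BR1|rd5|wr2
(2) want 1×MEM +2rd +0wr — FU → AL1|MU1|ME0|BR1|rd5|wr2
(3) want 1×MUL +2rd +1wr — yes → AL1|MU0|ME0|BR1|rd3|wr1
(4) want 1×ALU +2rd +1wr — yes → AL0|MU0|ME0|BR1|rd1|wr0
(5) want 1×ALU +1rd +1wr — FU → AL0|MU0|ME0|BR1|rd1|wr0
(6) want 1×BR +2rd +0wr — RD_PORT → AL0|MU0|ME0|BR1|rd1|wr0
(7) want 1×ALU +2rd +1wr — FU → AL0|MU0|ME0|BR1|rd1|wr0

reason(slot 6) = RD_PORT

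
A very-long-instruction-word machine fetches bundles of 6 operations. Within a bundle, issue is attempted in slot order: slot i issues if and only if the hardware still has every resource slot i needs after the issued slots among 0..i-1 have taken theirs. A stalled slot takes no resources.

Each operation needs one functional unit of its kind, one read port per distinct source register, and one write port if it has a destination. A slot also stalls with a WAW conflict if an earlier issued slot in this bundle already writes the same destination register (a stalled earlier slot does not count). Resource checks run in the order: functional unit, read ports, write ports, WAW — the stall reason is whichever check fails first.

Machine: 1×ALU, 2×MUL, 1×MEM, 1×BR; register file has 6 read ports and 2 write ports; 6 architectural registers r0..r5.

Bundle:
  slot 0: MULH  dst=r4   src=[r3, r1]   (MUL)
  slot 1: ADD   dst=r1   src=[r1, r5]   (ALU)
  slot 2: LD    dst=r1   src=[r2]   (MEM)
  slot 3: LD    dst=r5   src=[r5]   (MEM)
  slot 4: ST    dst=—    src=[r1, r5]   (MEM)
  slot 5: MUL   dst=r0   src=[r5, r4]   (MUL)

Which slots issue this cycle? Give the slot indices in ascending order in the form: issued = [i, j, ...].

issued = [0, 1, 4]

#0 MUL src=r3,r1 dispatched  <A:1 Mu:1 Ld:1 B:1 rd:4 wr:1>
#1 ALU src=r1,r5 dispatched  <A:0 Mu:1 Ld:1 B:1 rd:2 wr:0>
#2 MEM src=r2 held:WR_PORT  <A:0 Mu:1 Ld:1 B:1 rd:2 wr:0>
#3 MEM src=r5 held:WR_PORT  <A:0 Mu:1 Ld:1 B:1 rd:2 wr:0>
#4 MEM src=r1,r5 dispatched  <A:0 Mu:1 Ld:0 B:1 rd:0 wr:0>
#5 MUL src=r5,r4 held:RD_PORT  <A:0 Mu:1 Ld:0 B:1 rd:0 wr:0>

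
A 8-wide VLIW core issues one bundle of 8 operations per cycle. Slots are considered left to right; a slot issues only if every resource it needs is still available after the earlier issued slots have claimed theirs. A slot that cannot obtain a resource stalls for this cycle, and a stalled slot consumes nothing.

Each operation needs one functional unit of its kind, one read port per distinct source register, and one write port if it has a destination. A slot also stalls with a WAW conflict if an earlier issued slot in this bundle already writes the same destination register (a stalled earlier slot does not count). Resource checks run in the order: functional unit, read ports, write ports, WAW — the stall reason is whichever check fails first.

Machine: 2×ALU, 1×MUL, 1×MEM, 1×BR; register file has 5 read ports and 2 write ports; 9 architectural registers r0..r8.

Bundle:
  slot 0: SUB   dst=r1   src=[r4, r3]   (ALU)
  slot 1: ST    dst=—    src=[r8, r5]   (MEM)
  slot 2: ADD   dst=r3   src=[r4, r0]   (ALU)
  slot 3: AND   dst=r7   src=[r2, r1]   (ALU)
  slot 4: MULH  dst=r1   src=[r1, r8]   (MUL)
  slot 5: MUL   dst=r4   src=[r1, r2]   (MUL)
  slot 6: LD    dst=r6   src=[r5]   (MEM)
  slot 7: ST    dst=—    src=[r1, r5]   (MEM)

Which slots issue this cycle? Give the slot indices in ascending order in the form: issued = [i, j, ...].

[0] ALU needs rd=2 wr=1: ok; after: ALU=1 MUL=1 MEM=1 BR=1, R=3, W=1
[1] MEM needs rd=2 wr=0: ok; after: ALU=1 MUL=1 MEM=0 BR=1, R=1, W=1
[2] ALU needs rd=2 wr=1: RD_PORT; after: ALU=1 MUL=1 MEM=0 BR=1, R=1, W=1
[3] ALU needs rd=2 wr=1: RD_PORT; after: ALU=1 MUL=1 MEM=0 BR=1, R=1, W=1
[4] MUL needs rd=2 wr=1: RD_PORT; after: ALU=1 MUL=1 MEM=0 BR=1, R=1, W=1
[5] MUL needs rd=2 wr=1: RD_PORT; after: ALU=1 MUL=1 MEM=0 BR=1, R=1, W=1
[6] MEM needs rd=1 wr=1: FU; after: ALU=1 MUL=1 MEM=0 BR=1, R=1, W=1
[7] MEM needs rd=2 wr=0: FU; after: ALU=1 MUL=1 MEM=0 BR=1, R=1, W=1

issued = [0, 1]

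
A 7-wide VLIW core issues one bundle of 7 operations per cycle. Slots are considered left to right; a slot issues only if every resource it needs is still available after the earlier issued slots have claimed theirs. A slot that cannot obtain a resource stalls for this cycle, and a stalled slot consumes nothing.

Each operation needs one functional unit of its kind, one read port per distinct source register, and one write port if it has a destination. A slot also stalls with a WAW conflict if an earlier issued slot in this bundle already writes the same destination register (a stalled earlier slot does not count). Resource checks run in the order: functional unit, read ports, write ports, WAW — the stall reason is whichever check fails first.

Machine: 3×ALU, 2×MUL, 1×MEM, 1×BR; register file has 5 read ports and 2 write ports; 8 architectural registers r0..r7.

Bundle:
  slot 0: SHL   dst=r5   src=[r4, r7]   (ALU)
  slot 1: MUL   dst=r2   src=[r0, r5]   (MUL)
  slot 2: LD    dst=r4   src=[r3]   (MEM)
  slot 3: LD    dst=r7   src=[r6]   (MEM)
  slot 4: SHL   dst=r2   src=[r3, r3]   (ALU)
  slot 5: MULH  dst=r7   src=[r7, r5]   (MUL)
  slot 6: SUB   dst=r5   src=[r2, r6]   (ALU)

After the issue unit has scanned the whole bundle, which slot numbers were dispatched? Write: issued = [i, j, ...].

issued = [0, 1]

[0] ALU needs rd=2 wr=1: ok; after: ALU=2 MUL=2 MEM=1 BR=1, R=3, W=1
[1] MUL needs rd=2 wr=1: ok; after: ALU=2 MUL=1 MEM=1 BR=1, R=1, W=0
[2] MEM needs rd=1 wr=1: WR_PORT; after: ALU=2 MUL=1 MEM=1 BR=1, R=1, W=0
[3] MEM needs rd=1 wr=1: WR_PORT; after: ALU=2 MUL=1 MEM=1 BR=1, R=1, W=0
[4] ALU needs rd=1 wr=1: WR_PORT; after: ALU=2 MUL=1 MEM=1 BR=1, R=1, W=0
[5] MUL needs rd=2 wr=1: RD_PORT; after: ALU=2 MUL=1 MEM=1 BR=1, R=1, W=0
[6] ALU needs rd=2 wr=1: RD_PORT; after: ALU=2 MUL=1 MEM=1 BR=1, R=1, W=0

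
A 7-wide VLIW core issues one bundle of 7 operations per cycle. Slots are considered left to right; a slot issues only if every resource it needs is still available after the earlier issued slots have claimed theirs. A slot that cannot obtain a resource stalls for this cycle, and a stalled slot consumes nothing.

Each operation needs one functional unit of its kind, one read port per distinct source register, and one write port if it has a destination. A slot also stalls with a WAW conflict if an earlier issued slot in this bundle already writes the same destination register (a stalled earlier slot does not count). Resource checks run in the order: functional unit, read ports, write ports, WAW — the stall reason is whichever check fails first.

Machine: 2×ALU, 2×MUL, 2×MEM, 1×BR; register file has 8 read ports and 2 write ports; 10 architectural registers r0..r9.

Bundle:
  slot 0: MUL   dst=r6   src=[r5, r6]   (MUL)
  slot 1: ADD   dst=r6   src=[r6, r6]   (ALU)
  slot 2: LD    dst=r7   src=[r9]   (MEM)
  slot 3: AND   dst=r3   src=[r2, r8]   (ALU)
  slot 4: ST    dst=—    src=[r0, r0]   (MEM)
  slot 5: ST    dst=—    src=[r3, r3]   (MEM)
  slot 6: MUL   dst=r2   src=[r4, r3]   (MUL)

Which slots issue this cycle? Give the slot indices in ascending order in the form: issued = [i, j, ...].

(0) want 1×MUL +2rd +1wr — yes → AL2|MU1|ME2|BR1|rd6|wr1
(1) want 1×ALU +1rd +1wr — WAW → AL2|MU1|ME2|BR1|rd6|wr1
(2) want 1×MEM +1rd +1wr — yes → AL2|MU1|ME1|BR1|rd5|wr0
(3) want 1×ALU +2rd +1wr — WR_PORT → AL2|MU1|ME1|BR1|rd5|wr0
(4) want 1×MEM +1rd +0wr — yes → AL2|MU1|ME0|BR1|rd4|wr0
(5) want 1×MEM +1rd +0wr — FU → AL2|MU1|ME0|BR1|rd4|wr0
(6) want 1×MUL +2rd +1wr — WR_PORT → AL2|MU1|ME0|BR1|rd4|wr0

issued = [0, 2, 4]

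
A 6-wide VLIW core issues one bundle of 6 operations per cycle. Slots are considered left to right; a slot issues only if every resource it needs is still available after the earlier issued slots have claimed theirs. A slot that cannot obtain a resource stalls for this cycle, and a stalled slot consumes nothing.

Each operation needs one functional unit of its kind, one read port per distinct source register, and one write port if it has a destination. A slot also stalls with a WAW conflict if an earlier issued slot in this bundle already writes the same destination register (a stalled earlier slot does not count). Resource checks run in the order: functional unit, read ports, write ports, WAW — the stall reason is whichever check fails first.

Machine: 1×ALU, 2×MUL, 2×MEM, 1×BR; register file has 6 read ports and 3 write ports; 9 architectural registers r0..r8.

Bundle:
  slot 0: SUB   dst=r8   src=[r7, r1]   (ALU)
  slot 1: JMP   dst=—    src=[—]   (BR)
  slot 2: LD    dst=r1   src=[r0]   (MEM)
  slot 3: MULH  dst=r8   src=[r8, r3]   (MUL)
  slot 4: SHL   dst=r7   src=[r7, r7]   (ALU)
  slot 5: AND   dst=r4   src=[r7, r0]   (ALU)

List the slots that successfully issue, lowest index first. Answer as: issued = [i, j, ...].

  0. ALU→r8 ⇒ go  {0A/2Mu/2Ld/1B | 4r 2w}
  1. BR ⇒ go  {0A/2Mu/2Ld/0B | 4r 2w}
  2. MEM→r1 ⇒ go  {0A/2Mu/1Ld/0B | 3r 1w}
  3. MUL→r8 ⇒ no(WAW)  {0A/2Mu/1Ld/0B | 3r 1w}
  4. ALU→r7 ⇒ no(FU)  {0A/2Mu/1Ld/0B | 3r 1w}
  5. ALU→r4 ⇒ no(FU)  {0A/2Mu/1Ld/0B | 3r 1w}

issued = [0, 1, 2]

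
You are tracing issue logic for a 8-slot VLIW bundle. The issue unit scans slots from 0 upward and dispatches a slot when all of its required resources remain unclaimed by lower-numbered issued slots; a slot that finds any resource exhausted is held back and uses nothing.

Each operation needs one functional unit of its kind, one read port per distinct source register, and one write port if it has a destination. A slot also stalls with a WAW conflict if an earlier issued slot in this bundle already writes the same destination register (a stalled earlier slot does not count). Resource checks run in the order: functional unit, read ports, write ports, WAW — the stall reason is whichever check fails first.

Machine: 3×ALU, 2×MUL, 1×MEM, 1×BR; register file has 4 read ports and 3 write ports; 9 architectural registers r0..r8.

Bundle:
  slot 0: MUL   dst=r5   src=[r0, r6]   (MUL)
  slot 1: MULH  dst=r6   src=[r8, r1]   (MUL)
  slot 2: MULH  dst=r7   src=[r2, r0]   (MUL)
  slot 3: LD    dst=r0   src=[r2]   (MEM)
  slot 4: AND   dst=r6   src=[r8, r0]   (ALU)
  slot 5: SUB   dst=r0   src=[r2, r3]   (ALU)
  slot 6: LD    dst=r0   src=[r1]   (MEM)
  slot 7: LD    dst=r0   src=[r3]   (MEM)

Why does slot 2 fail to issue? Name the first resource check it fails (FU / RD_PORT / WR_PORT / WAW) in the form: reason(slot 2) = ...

  0. MUL→r5 ⇒ go  {3A/1Mu/1Ld/1B | 2r 2w}
  1. MUL→r6 ⇒ go  {3A/0Mu/1Ld/1B | 0r 1w}
  2. MUL→r7 ⇒ no(FU)  {3A/0Mu/1Ld/1B | 0r 1w}
  3. MEM→r0 ⇒ no(RD_PORT)  {3A/0Mu/1Ld/1B | 0r 1w}
  4. ALU→r6 ⇒ no(RD_PORT)  {3A/0Mu/1Ld/1B | 0r 1w}
  5. ALU→r0 ⇒ no(RD_PORT)  {3A/0Mu/1Ld/1B | 0r 1w}
  6. MEM→r0 ⇒ no(RD_PORT)  {3A/0Mu/1Ld/1B | 0r 1w}
  7. MEM→r0 ⇒ no(RD_PORT)  {3A/0Mu/1Ld/1B | 0r 1w}

reason(slot 2) = FU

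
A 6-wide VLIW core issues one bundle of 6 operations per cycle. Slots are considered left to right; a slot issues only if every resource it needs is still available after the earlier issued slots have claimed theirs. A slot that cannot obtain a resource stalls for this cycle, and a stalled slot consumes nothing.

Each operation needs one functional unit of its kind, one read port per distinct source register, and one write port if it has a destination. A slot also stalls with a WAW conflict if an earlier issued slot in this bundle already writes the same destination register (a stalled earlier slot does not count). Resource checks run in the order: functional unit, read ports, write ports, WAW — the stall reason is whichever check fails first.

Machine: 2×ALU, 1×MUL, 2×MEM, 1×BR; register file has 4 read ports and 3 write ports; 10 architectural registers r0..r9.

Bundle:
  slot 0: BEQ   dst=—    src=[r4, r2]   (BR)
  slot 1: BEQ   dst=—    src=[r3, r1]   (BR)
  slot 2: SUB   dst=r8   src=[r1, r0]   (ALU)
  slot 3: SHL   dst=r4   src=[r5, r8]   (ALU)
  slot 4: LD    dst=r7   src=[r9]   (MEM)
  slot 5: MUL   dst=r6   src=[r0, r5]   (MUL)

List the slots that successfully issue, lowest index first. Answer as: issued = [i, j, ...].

issued = [0, 2]

(0) want 1×BR +2rd +0wr — yes → AL2|MU1|ME2|BR0|rd2|wr3
(1) want 1×BR +2rd +0wr — FU → AL2|MU1|ME2|BR0|rd2|wr3
(2) want 1×ALU +2rd +1wr — yes → AL1|MU1|ME2|BR0|rd0|wr2
(3) want 1×ALU +2rd +1wr — RD_PORT → AL1|MU1|ME2|BR0|rd0|wr2
(4) want 1×MEM +1rd +1wr — RD_PORT → AL1|MU1|ME2|BR0|rd0|wr2
(5) want 1×MUL +2rd +1wr — RD_PORT → AL1|MU1|ME2|BR0|rd0|wr2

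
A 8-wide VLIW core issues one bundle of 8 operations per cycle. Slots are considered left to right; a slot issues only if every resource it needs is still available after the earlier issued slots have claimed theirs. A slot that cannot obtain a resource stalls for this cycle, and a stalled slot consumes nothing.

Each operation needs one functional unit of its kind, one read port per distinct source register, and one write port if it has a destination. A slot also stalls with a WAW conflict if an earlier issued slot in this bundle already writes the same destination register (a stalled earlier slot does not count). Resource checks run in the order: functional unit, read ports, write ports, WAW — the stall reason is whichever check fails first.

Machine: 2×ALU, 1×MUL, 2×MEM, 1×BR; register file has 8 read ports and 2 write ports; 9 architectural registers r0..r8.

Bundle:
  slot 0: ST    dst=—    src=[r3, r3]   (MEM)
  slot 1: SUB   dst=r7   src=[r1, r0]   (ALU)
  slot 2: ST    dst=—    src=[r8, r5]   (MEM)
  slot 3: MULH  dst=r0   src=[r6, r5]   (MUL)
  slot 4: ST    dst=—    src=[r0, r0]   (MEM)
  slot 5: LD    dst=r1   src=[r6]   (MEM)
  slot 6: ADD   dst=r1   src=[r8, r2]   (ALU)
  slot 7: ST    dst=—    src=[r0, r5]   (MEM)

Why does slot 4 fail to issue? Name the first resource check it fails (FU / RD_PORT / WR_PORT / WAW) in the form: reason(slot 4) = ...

(0) want 1×MEM +1rd +0wr — yes → AL2|MU1|ME1|BR1|rd7|wr2
(1) want 1×ALU +2rd +1wr — yes → AL1|MU1|ME1|BR1|rd5|wr1
(2) want 1×MEM +2rd +0wr — yes → AL1|MU1|ME0|BR1|rd3|wr1
(3) want 1×MUL +2rd +1wr — yes → AL1|MU0|ME0|BR1|rd1|wr0
(4) want 1×MEM +1rd +0wr — FU → AL1|MU0|ME0|BR1|rd1|wr0
(5) want 1×MEM +1rd +1wr — FU → AL1|MU0|ME0|BR1|rd1|wr0
(6) want 1×ALU +2rd +1wr — RD_PORT → AL1|MU0|ME0|BR1|rd1|wr0
(7) want 1×MEM +2rd +0wr — FU → AL1|MU0|ME0|BR1|rd1|wr0

reason(slot 4) = FU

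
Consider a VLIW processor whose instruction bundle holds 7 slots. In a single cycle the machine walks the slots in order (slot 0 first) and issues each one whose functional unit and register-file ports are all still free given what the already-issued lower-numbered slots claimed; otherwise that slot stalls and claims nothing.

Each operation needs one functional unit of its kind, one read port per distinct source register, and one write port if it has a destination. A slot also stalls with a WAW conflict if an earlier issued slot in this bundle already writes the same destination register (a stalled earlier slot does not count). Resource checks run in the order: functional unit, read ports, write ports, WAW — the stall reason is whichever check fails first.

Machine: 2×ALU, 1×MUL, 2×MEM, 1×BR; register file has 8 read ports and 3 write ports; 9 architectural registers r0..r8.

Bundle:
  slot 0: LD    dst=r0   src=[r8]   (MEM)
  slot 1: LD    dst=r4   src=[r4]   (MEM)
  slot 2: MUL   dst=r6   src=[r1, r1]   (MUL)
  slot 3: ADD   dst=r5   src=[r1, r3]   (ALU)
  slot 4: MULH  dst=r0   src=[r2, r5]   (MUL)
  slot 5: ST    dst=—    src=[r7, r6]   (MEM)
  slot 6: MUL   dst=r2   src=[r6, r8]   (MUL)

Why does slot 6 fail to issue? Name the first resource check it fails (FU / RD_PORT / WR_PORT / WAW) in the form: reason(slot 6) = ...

(0) want 1×MEM +1rd +1wr — yes → AL2|MU1|ME1|BR1|rd7|wr2
(1) want 1×MEM +1rd +1wr — yes → AL2|MU1|ME0|BR1|rd6|wr1
(2) want 1×MUL +1rd +1wr — yes → AL2|MU0|ME0|BR1|rd5|wr0
(3) want 1×ALU +2rd +1wr — WR_PORT → AL2|MU0|ME0|BR1|rd5|wr0
(4) want 1×MUL +2rd +1wr — FU → AL2|MU0|ME0|BR1|rd5|wr0
(5) want 1×MEM +2rd +0wr — FU → AL2|MU0|ME0|BR1|rd5|wr0
(6) want 1×MUL +2rd +1wr — FU → AL2|MU0|ME0|BR1|rd5|wr0

reason(slot 6) = FU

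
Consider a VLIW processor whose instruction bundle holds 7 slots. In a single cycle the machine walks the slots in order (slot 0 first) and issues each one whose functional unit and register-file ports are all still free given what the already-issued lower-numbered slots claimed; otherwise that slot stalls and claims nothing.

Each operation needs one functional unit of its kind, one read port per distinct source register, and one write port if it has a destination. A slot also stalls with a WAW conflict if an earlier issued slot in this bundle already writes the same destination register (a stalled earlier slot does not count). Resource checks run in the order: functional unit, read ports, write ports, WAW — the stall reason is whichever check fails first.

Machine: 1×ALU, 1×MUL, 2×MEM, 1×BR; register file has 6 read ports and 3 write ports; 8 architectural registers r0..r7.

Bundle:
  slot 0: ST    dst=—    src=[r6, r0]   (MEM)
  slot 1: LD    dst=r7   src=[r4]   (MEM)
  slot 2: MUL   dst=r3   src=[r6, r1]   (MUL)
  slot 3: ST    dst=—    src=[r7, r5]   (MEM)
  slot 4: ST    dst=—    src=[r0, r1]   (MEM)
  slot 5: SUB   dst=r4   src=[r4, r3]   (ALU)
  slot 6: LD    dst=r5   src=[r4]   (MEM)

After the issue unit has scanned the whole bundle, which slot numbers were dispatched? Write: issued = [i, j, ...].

issued = [0, 1, 2]

#0 MEM src=r6,r0 dispatched  <A:1 Mu:1 Ld:1 B:1 rd:4 wr:3>
#1 MEM src=r4 dispatched  <A:1 Mu:1 Ld:0 B:1 rd:3 wr:2>
#2 MUL src=r6,r1 dispatched  <A:1 Mu:0 Ld:0 B:1 rd:1 wr:1>
#3 MEM src=r7,r5 held:FU  <A:1 Mu:0 Ld:0 B:1 rd:1 wr:1>
#4 MEM src=r0,r1 held:FU  <A:1 Mu:0 Ld:0 B:1 rd:1 wr:1>
#5 ALU src=r4,r3 held:RD_PORT  <A:1 Mu:0 Ld:0 B:1 rd:1 wr:1>
#6 MEM src=r4 held:FU  <A:1 Mu:0 Ld:0 B:1 rd:1 wr:1>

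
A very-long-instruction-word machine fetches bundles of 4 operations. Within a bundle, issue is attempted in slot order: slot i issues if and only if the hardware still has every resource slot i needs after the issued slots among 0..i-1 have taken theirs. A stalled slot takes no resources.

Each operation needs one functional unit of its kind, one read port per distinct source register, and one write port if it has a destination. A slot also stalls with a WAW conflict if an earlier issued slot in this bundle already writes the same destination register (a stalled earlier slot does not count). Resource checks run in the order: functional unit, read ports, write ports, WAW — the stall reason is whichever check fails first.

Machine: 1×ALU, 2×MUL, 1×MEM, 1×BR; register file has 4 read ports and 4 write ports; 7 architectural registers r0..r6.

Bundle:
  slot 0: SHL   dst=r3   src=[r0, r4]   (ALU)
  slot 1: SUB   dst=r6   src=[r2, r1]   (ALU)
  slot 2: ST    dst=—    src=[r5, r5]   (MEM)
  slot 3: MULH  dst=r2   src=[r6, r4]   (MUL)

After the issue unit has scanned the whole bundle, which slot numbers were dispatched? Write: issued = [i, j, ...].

slot 0 (ALU): ISSUE — free A0,Mu2,Ld1,B1 rp2 wp3
slot 1 (ALU): stall FU — free A0,Mu2,Ld1,B1 rp2 wp3
slot 2 (MEM): ISSUE — free A0,Mu2,Ld0,B1 rp1 wp3
slot 3 (MUL): stall RD_PORT — free A0,Mu2,Ld0,B1 rp1 wp3

issued = [0, 2]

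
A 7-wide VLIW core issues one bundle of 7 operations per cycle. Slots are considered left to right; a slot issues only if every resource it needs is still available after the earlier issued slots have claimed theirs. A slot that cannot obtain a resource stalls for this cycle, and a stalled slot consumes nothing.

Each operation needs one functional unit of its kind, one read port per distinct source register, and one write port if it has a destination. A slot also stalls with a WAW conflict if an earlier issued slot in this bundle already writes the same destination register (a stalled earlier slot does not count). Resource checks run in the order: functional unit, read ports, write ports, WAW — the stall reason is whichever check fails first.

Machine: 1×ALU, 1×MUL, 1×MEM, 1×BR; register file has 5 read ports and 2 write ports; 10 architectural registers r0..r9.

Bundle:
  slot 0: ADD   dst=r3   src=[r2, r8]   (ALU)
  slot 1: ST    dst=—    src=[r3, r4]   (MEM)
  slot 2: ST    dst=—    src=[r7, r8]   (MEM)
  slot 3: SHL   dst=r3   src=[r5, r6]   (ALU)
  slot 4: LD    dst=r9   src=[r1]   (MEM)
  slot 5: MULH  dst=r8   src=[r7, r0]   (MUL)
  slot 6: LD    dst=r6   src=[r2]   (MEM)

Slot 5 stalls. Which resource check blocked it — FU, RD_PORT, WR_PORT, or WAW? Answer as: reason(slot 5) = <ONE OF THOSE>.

slot 0 (ALU): ISSUE — free A0,Mu1,Ld1,B1 rp3 wp1
slot 1 (MEM): ISSUE — free A0,Mu1,Ld0,B1 rp1 wp1
slot 2 (MEM): stall FU — free A0,Mu1,Ld0,B1 rp1 wp1
slot 3 (ALU): stall FU — free A0,Mu1,Ld0,B1 rp1 wp1
slot 4 (MEM): stall FU — free A0,Mu1,Ld0,B1 rp1 wp1
slot 5 (MUL): stall RD_PORT — free A0,Mu1,Ld0,B1 rp1 wp1
slot 6 (MEM): stall FU — free A0,Mu1,Ld0,B1 rp1 wp1

reason(slot 5) = RD_PORT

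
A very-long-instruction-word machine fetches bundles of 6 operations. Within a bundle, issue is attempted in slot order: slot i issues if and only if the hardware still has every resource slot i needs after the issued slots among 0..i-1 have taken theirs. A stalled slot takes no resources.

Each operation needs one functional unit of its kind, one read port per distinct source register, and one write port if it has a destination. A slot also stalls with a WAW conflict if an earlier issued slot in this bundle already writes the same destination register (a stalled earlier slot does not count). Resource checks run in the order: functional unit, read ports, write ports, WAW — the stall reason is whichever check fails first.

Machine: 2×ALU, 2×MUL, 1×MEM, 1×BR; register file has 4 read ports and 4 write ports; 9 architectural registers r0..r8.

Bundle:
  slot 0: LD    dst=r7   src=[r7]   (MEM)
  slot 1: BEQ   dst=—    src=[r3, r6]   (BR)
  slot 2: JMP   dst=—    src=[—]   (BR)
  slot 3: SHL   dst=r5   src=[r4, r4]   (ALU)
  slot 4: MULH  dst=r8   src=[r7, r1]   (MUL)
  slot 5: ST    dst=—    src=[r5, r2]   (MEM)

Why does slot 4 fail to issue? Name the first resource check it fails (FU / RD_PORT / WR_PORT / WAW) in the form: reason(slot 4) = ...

slot 0 (MEM): ISSUE — free A2,Mu2,Ld0,B1 rp3 wp3
slot 1 (BR): ISSUE — free A2,Mu2,Ld0,B0 rp1 wp3
slot 2 (BR): stall FU — free A2,Mu2,Ld0,B0 rp1 wp3
slot 3 (ALU): ISSUE — free A1,Mu2,Ld0,B0 rp0 wp2
slot 4 (MUL): stall RD_PORT — free A1,Mu2,Ld0,B0 rp0 wp2
slot 5 (MEM): stall FU — free A1,Mu2,Ld0,B0 rp0 wp2

reason(slot 4) = RD_PORT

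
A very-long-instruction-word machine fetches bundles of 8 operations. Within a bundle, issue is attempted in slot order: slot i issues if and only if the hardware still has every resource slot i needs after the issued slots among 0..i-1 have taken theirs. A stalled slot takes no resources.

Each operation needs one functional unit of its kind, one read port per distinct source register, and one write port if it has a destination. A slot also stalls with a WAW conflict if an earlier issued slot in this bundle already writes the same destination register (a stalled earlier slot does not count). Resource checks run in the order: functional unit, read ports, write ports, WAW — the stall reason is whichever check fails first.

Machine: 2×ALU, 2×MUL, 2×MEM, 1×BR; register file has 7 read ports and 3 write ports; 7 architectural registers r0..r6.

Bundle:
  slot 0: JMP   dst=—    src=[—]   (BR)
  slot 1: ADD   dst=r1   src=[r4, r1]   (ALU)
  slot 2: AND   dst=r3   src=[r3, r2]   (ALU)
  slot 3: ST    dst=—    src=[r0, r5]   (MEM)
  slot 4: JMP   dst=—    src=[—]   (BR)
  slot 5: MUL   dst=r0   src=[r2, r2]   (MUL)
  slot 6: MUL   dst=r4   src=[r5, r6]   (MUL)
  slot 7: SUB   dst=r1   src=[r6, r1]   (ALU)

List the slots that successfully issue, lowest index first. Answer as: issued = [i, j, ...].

issued = [0, 1, 2, 3, 5]

(0) want 1×BR +0rd +0wr — yes → AL2|MU2|ME2|BR0|rd7|wr3
(1) want 1×ALU +2rd +1wr — yes → AL1|MU2|ME2|BR0|rd5|wr2
(2) want 1×ALU +2rd +1wr — yes → AL0|MU2|ME2|BR0|rd3|wr1
(3) want 1×MEM +2rd +0wr — yes → AL0|MU2|ME1|BR0|rd1|wr1
(4) want 1×BR +0rd +0wr — FU → AL0|MU2|ME1|BR0|rd1|wr1
(5) want 1×MUL +1rd +1wr — yes → AL0|MU1|ME1|BR0|rd0|wr0
(6) want 1×MUL +2rd +1wr — RD_PORT → AL0|MU1|ME1|BR0|rd0|wr0
(7) want 1×ALU +2rd +1wr — FU → AL0|MU1|ME1|BR0|rd0|wr0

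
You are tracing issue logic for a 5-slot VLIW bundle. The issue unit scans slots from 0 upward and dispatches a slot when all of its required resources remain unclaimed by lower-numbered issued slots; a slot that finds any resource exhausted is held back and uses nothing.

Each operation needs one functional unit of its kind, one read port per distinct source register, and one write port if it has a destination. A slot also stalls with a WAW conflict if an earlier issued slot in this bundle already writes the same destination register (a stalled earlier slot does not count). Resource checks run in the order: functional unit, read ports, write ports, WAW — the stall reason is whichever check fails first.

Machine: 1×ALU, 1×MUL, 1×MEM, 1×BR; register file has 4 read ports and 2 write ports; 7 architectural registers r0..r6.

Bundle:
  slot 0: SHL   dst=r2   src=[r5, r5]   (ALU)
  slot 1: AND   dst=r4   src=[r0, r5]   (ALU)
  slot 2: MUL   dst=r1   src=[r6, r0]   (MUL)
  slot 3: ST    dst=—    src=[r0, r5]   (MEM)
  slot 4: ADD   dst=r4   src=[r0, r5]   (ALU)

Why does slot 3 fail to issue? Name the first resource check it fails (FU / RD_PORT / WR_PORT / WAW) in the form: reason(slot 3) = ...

reason(slot 3) = RD_PORT

  0. ALU→r2 ⇒ go  {0A/1Mu/1Ld/1B | 3r 1w}
  1. ALU→r4 ⇒ no(FU)  {0A/1Mu/1Ld/1B | 3r 1w}
  2. MUL→r1 ⇒ go  {0A/0Mu/1Ld/1B | 1r 0w}
  3. MEM ⇒ no(RD_PORT)  {0A/0Mu/1Ld/1B | 1r 0w}
  4. ALU→r4 ⇒ no(FU)  {0A/0Mu/1Ld/1B | 1r 0w}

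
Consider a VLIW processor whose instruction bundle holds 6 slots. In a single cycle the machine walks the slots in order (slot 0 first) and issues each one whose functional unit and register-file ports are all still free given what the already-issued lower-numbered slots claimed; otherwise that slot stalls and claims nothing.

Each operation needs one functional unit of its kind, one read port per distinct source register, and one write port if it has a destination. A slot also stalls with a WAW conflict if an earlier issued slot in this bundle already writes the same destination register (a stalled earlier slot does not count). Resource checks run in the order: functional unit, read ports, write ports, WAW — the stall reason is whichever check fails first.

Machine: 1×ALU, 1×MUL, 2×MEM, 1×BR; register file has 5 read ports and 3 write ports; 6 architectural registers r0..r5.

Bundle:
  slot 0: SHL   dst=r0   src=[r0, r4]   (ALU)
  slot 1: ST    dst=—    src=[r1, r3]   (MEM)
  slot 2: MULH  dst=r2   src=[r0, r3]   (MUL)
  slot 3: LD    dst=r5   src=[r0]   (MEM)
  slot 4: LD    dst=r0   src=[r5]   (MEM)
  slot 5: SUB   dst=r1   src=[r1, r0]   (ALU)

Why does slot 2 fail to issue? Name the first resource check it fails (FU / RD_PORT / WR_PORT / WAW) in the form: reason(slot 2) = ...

slot 0 (ALU): ISSUE — free A0,Mu1,Ld2,B1 rp3 wp2
slot 1 (MEM): ISSUE — free A0,Mu1,Ld1,B1 rp1 wp2
slot 2 (MUL): stall RD_PORT — free A0,Mu1,Ld1,B1 rp1 wp2
slot 3 (MEM): ISSUE — free A0,Mu1,Ld0,B1 rp0 wp1
slot 4 (MEM): stall FU — free A0,Mu1,Ld0,B1 rp0 wp1
slot 5 (ALU): stall FU — free A0,Mu1,Ld0,B1 rp0 wp1

reason(slot 2) = RD_PORT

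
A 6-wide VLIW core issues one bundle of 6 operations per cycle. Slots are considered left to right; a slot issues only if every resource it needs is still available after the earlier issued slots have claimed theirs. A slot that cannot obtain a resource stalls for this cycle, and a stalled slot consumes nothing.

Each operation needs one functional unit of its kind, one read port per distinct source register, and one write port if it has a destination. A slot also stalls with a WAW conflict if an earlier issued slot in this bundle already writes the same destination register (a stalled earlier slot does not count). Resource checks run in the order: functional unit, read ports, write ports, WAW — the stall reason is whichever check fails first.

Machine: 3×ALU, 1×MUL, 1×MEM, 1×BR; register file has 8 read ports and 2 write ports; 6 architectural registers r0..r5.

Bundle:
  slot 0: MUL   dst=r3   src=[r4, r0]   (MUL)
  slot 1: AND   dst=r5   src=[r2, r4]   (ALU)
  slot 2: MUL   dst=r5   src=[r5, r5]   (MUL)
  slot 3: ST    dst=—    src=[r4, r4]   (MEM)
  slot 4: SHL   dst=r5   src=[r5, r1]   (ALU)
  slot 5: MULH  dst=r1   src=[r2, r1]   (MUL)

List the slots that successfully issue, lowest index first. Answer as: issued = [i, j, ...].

issued = [0, 1, 3]

#0 MUL src=r4,r0 dispatched  <A:3 Mu:0 Ld:1 B:1 rd:6 wr:1>
#1 ALU src=r2,r4 dispatched  <A:2 Mu:0 Ld:1 B:1 rd:4 wr:0>
#2 MUL src=r5,r5 held:FU  <A:2 Mu:0 Ld:1 B:1 rd:4 wr:0>
#3 MEM src=r4,r4 dispatched  <A:2 Mu:0 Ld:0 B:1 rd:3 wr:0>
#4 ALU src=r5,r1 held:WR_PORT  <A:2 Mu:0 Ld:0 B:1 rd:3 wr:0>
#5 MUL src=r2,r1 held:FU  <A:2 Mu:0 Ld:0 B:1 rd:3 wr:0>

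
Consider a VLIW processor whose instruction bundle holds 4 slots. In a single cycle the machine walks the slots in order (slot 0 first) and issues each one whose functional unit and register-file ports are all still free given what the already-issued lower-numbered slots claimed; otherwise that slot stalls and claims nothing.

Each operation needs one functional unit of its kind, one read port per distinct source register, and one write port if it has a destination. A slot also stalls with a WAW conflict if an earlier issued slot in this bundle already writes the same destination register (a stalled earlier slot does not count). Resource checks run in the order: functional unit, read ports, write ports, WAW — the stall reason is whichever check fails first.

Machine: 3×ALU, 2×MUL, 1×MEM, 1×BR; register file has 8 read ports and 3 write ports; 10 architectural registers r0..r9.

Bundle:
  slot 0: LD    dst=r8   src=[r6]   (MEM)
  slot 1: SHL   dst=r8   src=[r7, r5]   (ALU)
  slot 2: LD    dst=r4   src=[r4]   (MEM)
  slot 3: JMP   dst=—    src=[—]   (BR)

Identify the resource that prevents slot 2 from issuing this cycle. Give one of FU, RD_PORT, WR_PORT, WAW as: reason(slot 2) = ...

reason(slot 2) = FU

[0] MEM needs rd=1 wr=1: ok; after: ALU=3 MUL=2 MEM=0 BR=1, R=7, W=2
[1] ALU needs rd=2 wr=1: WAW; after: ALU=3 MUL=2 MEM=0 BR=1, R=7, W=2
[2] MEM needs rd=1 wr=1: FU; after: ALU=3 MUL=2 MEM=0 BR=1, R=7, W=2
[3] BR needs rd=0 wr=0: ok; after: ALU=3 MUL=2 MEM=0 BR=0, R=7, W=2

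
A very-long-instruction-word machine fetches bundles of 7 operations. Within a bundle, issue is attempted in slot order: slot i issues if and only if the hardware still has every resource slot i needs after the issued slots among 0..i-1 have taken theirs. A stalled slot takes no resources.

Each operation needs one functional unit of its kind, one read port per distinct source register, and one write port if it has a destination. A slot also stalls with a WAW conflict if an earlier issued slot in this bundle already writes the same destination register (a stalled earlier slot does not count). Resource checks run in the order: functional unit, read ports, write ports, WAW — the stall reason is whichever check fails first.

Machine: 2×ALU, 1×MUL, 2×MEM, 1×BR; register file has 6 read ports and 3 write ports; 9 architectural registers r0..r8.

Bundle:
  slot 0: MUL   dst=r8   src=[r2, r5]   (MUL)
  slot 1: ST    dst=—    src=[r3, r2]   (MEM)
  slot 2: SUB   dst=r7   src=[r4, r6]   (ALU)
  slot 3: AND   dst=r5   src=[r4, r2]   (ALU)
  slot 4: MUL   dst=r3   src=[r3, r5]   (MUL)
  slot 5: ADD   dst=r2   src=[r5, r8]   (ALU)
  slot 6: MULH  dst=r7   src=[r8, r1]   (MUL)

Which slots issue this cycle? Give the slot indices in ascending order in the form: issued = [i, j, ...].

  0. MUL→r8 ⇒ go  {2A/0Mu/2Ld/1B | 4r 2w}
  1. MEM ⇒ go  {2A/0Mu/1Ld/1B | 2r 2w}
  2. ALU→r7 ⇒ go  {1A/0Mu/1Ld/1B | 0r 1w}
  3. ALU→r5 ⇒ no(RD_PORT)  {1A/0Mu/1Ld/1B | 0r 1w}
  4. MUL→r3 ⇒ no(FU)  {1A/0Mu/1Ld/1B | 0r 1w}
  5. ALU→r2 ⇒ no(RD_PORT)  {1A/0Mu/1Ld/1B | 0r 1w}
  6. MUL→r7 ⇒ no(FU)  {1A/0Mu/1Ld/1B | 0r 1w}

issued = [0, 1, 2]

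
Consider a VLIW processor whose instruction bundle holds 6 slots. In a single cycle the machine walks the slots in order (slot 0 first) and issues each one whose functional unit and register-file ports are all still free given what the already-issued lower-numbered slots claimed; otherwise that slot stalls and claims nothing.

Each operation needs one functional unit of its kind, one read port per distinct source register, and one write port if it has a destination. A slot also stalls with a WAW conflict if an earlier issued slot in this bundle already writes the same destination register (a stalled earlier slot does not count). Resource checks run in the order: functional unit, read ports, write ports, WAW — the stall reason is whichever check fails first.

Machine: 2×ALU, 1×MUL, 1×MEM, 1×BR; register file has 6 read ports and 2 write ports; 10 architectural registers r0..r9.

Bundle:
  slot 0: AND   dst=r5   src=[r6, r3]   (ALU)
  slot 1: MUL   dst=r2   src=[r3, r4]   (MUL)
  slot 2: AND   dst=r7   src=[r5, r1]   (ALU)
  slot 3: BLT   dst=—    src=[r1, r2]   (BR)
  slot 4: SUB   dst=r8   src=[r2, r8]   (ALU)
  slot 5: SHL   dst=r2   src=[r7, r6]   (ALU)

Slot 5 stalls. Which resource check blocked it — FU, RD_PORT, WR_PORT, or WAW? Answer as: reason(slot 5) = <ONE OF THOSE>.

reason(slot 5) = RD_PORT

  0. ALU→r5 ⇒ go  {1A/1Mu/1Ld/1B | 4r 1w}
  1. MUL→r2 ⇒ go  {1A/0Mu/1Ld/1B | 2r 0w}
  2. ALU→r7 ⇒ no(WR_PORT)  {1A/0Mu/1Ld/1B | 2r 0w}
  3. BR ⇒ go  {1A/0Mu/1Ld/0B | 0r 0w}
  4. ALU→r8 ⇒ no(RD_PORT)  {1A/0Mu/1Ld/0B | 0r 0w}
  5. ALU→r2 ⇒ no(RD_PORT)  {1A/0Mu/1Ld/0B | 0r 0w}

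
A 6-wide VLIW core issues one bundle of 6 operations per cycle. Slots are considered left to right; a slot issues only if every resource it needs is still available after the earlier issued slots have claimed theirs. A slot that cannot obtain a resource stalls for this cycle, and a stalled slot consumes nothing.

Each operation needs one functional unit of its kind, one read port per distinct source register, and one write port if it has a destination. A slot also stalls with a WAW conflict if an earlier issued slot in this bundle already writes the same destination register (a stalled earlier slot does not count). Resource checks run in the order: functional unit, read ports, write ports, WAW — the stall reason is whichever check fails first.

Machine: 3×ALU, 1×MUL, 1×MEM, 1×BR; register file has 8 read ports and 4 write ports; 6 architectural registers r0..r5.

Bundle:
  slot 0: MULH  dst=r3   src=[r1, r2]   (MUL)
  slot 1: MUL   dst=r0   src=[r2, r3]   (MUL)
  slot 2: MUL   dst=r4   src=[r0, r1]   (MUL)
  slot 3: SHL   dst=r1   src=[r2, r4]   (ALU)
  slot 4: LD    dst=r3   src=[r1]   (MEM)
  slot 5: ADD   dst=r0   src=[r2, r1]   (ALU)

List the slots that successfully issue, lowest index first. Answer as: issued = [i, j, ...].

issued = [0, 3, 5]

slot 0 (MUL): ISSUE — free A3,Mu0,Ld1,B1 rp6 wp3
slot 1 (MUL): stall FU — free A3,Mu0,Ld1,B1 rp6 wp3
slot 2 (MUL): stall FU — free A3,Mu0,Ld1,B1 rp6 wp3
slot 3 (ALU): ISSUE — free A2,Mu0,Ld1,B1 rp4 wp2
slot 4 (MEM): stall WAW — free A2,Mu0,Ld1,B1 rp4 wp2
slot 5 (ALU): ISSUE — free A1,Mu0,Ld1,B1 rp2 wp1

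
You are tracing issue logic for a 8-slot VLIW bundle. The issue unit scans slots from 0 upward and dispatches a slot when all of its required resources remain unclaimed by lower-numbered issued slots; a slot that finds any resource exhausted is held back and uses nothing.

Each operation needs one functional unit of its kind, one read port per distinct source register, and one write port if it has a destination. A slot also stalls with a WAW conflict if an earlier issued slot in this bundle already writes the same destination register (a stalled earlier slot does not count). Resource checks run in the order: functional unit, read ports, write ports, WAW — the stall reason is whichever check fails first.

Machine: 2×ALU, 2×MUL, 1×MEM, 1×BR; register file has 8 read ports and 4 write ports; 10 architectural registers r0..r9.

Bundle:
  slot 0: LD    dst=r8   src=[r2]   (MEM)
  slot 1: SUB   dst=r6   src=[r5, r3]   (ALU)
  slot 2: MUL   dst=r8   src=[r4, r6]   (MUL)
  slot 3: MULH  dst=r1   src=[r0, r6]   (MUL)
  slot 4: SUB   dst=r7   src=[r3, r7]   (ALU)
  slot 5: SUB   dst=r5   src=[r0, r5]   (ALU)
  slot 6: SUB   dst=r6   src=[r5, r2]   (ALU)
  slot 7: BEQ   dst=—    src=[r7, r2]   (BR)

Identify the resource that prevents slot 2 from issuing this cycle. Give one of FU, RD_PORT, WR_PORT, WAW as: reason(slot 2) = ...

slot 0 (MEM): ISSUE — free A2,Mu2,Ld0,B1 rp7 wp3
slot 1 (ALU): ISSUE — free A1,Mu2,Ld0,B1 rp5 wp2
slot 2 (MUL): stall WAW — free A1,Mu2,Ld0,B1 rp5 wp2
slot 3 (MUL): ISSUE — free A1,Mu1,Ld0,B1 rp3 wp1
slot 4 (ALU): ISSUE — free A0,Mu1,Ld0,B1 rp1 wp0
slot 5 (ALU): stall FU — free A0,Mu1,Ld0,B1 rp1 wp0
slot 6 (ALU): stall FU — free A0,Mu1,Ld0,B1 rp1 wp0
slot 7 (BR): stall RD_PORT — free A0,Mu1,Ld0,B1 rp1 wp0

reason(slot 2) = WAW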